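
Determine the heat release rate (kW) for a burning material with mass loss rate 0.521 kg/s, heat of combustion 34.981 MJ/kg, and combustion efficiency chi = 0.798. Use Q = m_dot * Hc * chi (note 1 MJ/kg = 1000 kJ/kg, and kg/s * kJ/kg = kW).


Hc = 34.981 MJ/kg = 34.981 * 1000 kJ/kg = 34981 kJ/kg
Q = 0.521 kg/s * 34981 kJ/kg * 0.798 = 14544 kW

14544 kW


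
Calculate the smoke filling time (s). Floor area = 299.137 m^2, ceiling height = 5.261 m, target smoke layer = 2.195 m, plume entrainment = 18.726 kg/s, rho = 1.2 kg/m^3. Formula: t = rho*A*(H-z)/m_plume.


H - z = 3.066 m
t = 1.2 * 299.137 * 3.066 / 18.726 = 58.773 s

58.773 s


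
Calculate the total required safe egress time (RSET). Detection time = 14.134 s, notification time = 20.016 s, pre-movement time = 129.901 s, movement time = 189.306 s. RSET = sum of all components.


Total = 14.134 + 20.016 + 129.901 + 189.306 = 353.357 s

353.357 s


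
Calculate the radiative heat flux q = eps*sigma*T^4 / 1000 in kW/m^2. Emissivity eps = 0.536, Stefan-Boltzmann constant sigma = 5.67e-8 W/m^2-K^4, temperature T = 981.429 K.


T^4 = 9.2776e+11
q = 0.536 * 5.67e-8 * 9.2776e+11 / 1000 = 28.196 kW/m^2

28.196 kW/m^2


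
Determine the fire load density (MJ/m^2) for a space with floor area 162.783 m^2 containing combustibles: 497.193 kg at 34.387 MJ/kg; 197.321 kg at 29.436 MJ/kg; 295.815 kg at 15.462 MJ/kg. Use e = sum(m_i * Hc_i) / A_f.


Total energy = 497.193*34.387 + 197.321*29.436 + 295.815*15.462
= 17096.98 + 5808.341 + 4573.892
= 27479.21 MJ
e = 27479.21 / 162.783 = 168.81 MJ/m^2

168.81 MJ/m^2


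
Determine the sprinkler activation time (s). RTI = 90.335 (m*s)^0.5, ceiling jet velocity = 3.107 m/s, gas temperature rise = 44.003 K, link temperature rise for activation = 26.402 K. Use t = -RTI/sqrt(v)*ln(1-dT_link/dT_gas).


dT_link/dT_gas = 0.60000
ln(1 - 0.60000) = -0.91630
t = -90.335 / sqrt(3.107) * -0.91630 = 46.960 s

46.960 s


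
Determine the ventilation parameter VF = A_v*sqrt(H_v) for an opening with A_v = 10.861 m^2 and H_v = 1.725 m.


sqrt(H_v) = 1.3134
VF = 10.861 * 1.3134 = 14.265 m^(5/2)

14.265 m^(5/2)


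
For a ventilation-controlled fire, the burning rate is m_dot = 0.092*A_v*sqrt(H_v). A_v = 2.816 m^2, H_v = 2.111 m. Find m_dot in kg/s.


sqrt(H_v) = 1.4529
m_dot = 0.092 * 2.816 * 1.4529 = 0.37641 kg/s

0.37641 kg/s


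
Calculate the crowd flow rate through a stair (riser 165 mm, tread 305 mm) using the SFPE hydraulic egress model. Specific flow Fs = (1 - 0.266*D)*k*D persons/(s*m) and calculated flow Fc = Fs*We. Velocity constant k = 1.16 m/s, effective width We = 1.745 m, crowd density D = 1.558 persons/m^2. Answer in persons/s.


1 - 0.266*D = 1 - 0.266*1.558 = 0.58557
Fs = 0.58557 * 1.16 * 1.558 = 1.0583 persons/(s*m)
Fc = 1.0583 * 1.745 = 1.8467 persons/s

1.8467 persons/s


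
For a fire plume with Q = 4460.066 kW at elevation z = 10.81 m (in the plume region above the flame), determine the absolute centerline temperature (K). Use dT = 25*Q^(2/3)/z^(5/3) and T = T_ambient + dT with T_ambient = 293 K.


Q^(2/3) = 270.95
z^(5/3) = 52.850
dT = 25 * 270.95 / 52.850 = 128.17 K
T = 293 + 128.17 = 421.17 K

421.17 K


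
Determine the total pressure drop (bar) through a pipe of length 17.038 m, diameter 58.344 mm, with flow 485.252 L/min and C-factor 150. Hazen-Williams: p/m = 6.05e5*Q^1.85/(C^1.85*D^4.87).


Q^1.85 = 93119
C^1.85 = 10611
D^4.87 = 3.9848e+08
p/m = 0.013324 bar/m
p_total = 0.013324 * 17.038 = 0.22701 bar

0.22701 bar


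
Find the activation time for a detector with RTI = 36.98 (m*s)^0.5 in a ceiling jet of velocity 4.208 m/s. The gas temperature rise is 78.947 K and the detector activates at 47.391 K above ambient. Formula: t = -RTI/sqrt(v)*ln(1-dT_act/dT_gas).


dT_act/dT_gas = 0.60029
ln(1 - 0.60029) = -0.91701
t = -36.98 / sqrt(4.208) * -0.91701 = 16.531 s

16.531 s


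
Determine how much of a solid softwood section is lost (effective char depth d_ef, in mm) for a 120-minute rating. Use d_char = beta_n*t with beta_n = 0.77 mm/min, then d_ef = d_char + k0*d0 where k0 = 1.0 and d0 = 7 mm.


d_char = 0.77 * 120 = 92.4 mm
d_ef = 92.4 + 1.0*7 = 99.4 mm

99.4 mm


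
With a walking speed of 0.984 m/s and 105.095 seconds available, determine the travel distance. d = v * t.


d = 0.984 * 105.095 = 103.41 m

103.41 m


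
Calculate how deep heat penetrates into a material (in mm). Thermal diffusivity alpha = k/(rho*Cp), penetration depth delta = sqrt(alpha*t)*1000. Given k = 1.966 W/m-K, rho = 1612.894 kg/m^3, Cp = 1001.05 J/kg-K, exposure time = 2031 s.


alpha = 1.966 / (1612.894 * 1001.05) = 1.2176e-06 m^2/s
alpha * t = 0.0024730
delta = sqrt(0.0024730) * 1000 = 49.730 mm

49.730 mm


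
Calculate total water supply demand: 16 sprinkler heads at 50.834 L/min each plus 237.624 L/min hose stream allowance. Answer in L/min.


Sprinkler demand = 16 * 50.834 = 813.344 L/min
Total = 813.344 + 237.624 = 1050.968 L/min

1050.968 L/min


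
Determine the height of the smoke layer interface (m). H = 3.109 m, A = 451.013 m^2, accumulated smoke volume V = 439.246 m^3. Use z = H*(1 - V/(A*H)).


V/(A*H) = 0.31326
1 - 0.31326 = 0.68674
z = 3.109 * 0.68674 = 2.1351 m

2.1351 m


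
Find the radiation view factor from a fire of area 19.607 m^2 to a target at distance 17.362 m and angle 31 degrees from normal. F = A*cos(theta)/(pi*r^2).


cos(31 deg) = 0.85717
pi*r^2 = 947.00
F = 19.607 * 0.85717 / 947.00 = 0.017747

0.017747


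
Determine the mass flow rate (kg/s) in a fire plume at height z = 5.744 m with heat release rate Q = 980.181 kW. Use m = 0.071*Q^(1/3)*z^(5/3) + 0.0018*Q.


Q^(1/3) = 9.9335
z^(5/3) = 18.423
First term = 0.071 * 9.9335 * 18.423 = 12.993
Second term = 0.0018 * 980.181 = 1.7643
m = 14.758 kg/s

14.758 kg/s


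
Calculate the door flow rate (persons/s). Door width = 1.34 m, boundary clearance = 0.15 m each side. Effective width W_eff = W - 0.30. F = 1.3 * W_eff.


W_eff = 1.34 - 0.30 = 1.04 m
F = 1.3 * 1.04 = 1.352 persons/s

1.352 persons/s


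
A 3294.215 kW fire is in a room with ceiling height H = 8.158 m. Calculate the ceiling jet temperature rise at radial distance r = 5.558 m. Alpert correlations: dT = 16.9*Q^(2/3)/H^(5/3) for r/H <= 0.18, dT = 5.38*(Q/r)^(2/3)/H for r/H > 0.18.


r/H = 5.558 / 8.158 = 0.68129
r/H > 0.18, so dT = 5.38*(Q/r)^(2/3)/H
Q/r = 592.70
(Q/r)^(2/3) = 70.560
dT = 5.38 * 70.560 / 8.158 = 46.532 K

46.532 K


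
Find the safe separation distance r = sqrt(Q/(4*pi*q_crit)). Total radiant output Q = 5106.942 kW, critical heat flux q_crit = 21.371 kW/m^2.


4*pi*q_crit = 268.56
Q/(4*pi*q_crit) = 19.016
r = sqrt(19.016) = 4.3608 m

4.3608 m


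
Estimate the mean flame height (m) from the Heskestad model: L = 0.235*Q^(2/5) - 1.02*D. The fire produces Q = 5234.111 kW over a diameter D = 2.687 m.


Q^(2/5) = 30.728
0.235 * Q^(2/5) = 7.2211
1.02 * D = 2.7407
L = 4.4804 m

4.4804 m


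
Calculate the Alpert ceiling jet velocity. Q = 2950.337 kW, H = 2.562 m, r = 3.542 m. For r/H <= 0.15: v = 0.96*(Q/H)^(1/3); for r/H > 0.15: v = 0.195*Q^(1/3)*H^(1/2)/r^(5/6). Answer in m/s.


r/H = 3.542 / 2.562 = 1.3825
r/H > 0.15, so v = 0.195*Q^(1/3)*H^(1/2)/r^(5/6)
Q^(1/3) = 14.342
H^(1/2) = 1.6006
r^(5/6) = 2.8688
v = 0.195 * 14.342 * 1.6006 / 2.8688 = 1.5604 m/s

1.5604 m/s


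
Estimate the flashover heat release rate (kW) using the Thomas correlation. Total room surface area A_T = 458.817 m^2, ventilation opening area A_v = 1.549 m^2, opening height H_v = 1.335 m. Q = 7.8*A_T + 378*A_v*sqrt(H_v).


7.8*A_T = 3578.8
sqrt(H_v) = 1.1554
378*A_v*sqrt(H_v) = 676.53
Q = 3578.8 + 676.53 = 4255.3 kW

4255.3 kW


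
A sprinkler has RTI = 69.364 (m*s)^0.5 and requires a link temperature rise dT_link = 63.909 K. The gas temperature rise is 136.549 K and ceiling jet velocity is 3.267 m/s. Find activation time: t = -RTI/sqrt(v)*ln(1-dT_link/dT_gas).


dT_link/dT_gas = 0.46803
ln(1 - 0.46803) = -0.63117
t = -69.364 / sqrt(3.267) * -0.63117 = 24.222 s

24.222 s


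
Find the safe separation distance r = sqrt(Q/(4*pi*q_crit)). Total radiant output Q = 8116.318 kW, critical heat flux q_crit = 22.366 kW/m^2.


4*pi*q_crit = 281.06
Q/(4*pi*q_crit) = 28.878
r = sqrt(28.878) = 5.3738 m

5.3738 m


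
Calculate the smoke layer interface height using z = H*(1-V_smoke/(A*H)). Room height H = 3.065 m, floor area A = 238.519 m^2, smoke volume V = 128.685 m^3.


V/(A*H) = 0.17603
1 - 0.17603 = 0.82397
z = 3.065 * 0.82397 = 2.5255 m

2.5255 m


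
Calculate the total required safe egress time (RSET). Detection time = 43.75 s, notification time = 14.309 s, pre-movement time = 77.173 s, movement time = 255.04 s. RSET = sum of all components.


Total = 43.75 + 14.309 + 77.173 + 255.04 = 390.272 s

390.272 s


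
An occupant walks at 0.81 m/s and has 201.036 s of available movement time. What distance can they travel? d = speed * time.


d = 0.81 * 201.036 = 162.84 m

162.84 m


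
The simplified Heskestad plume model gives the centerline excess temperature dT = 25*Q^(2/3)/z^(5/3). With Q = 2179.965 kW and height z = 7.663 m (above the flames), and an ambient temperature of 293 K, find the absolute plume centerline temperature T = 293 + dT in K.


Q^(2/3) = 168.13
z^(5/3) = 29.785
dT = 25 * 168.13 / 29.785 = 141.12 K
T = 293 + 141.12 = 434.12 K

434.12 K


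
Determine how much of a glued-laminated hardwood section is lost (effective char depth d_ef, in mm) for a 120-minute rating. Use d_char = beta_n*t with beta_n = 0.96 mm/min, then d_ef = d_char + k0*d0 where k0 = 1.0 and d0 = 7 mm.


d_char = 0.96 * 120 = 115.2 mm
d_ef = 115.2 + 1.0*7 = 122.2 mm

122.2 mm


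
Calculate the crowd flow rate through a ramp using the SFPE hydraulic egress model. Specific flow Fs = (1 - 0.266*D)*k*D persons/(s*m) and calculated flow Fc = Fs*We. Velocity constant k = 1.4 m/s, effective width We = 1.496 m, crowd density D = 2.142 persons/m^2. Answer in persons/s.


1 - 0.266*D = 1 - 0.266*2.142 = 0.43023
Fs = 0.43023 * 1.4 * 2.142 = 1.2902 persons/(s*m)
Fc = 1.2902 * 1.496 = 1.9301 persons/s

1.9301 persons/s


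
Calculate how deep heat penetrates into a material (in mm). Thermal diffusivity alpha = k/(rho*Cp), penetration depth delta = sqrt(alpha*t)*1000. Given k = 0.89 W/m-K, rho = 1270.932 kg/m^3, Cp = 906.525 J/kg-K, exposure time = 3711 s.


alpha = 0.89 / (1270.932 * 906.525) = 7.7248e-07 m^2/s
alpha * t = 0.0028667
delta = sqrt(0.0028667) * 1000 = 53.541 mm

53.541 mm


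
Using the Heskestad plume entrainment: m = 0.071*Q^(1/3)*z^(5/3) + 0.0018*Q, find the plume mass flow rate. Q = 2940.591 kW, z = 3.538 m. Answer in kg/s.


Q^(1/3) = 14.327
z^(5/3) = 8.2148
First term = 0.071 * 14.327 * 8.2148 = 8.3560
Second term = 0.0018 * 2940.591 = 5.2931
m = 13.649 kg/s

13.649 kg/s


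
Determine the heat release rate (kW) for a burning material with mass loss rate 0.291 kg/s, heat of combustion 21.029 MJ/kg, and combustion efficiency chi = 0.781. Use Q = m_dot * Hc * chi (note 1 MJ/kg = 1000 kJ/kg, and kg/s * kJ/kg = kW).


Hc = 21.029 MJ/kg = 21.029 * 1000 kJ/kg = 21029 kJ/kg
Q = 0.291 kg/s * 21029 kJ/kg * 0.781 = 4779.3 kW

4779.3 kW


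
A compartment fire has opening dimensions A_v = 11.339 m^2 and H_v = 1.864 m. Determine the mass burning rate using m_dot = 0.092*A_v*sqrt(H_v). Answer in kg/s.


sqrt(H_v) = 1.3653
m_dot = 0.092 * 11.339 * 1.3653 = 1.4242 kg/s

1.4242 kg/s


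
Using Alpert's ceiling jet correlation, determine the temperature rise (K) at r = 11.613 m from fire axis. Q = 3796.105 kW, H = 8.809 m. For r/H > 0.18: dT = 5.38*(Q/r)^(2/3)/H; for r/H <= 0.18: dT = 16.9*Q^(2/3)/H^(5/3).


r/H = 11.613 / 8.809 = 1.3183
r/H > 0.18, so dT = 5.38*(Q/r)^(2/3)/H
Q/r = 326.88
(Q/r)^(2/3) = 47.453
dT = 5.38 * 47.453 / 8.809 = 28.981 K

28.981 K


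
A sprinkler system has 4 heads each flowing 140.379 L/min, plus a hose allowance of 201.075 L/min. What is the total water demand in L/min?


Sprinkler demand = 4 * 140.379 = 561.516 L/min
Total = 561.516 + 201.075 = 762.591 L/min

762.591 L/min


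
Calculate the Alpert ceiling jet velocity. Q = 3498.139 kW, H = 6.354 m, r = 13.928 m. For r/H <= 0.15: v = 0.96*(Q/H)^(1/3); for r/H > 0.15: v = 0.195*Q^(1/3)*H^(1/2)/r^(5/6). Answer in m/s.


r/H = 13.928 / 6.354 = 2.1920
r/H > 0.15, so v = 0.195*Q^(1/3)*H^(1/2)/r^(5/6)
Q^(1/3) = 15.180
H^(1/2) = 2.5207
r^(5/6) = 8.9793
v = 0.195 * 15.180 * 2.5207 / 8.9793 = 0.83099 m/s

0.83099 m/s


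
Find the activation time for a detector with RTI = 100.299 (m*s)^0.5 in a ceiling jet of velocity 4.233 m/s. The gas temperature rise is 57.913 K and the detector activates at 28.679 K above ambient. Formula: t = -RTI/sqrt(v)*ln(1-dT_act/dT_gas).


dT_act/dT_gas = 0.49521
ln(1 - 0.49521) = -0.68361
t = -100.299 / sqrt(4.233) * -0.68361 = 33.326 s

33.326 s


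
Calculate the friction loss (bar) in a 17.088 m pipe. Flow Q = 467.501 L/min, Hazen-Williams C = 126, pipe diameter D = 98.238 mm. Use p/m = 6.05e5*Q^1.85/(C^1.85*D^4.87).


Q^1.85 = 86916
C^1.85 = 7685.7
D^4.87 = 5.0397e+09
p/m = 0.0013576 bar/m
p_total = 0.0013576 * 17.088 = 0.023198 bar

0.023198 bar


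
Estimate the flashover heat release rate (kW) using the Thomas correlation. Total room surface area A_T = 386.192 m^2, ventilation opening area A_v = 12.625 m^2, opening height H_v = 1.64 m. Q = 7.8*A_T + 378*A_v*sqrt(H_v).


7.8*A_T = 3012.3
sqrt(H_v) = 1.2806
378*A_v*sqrt(H_v) = 6111.5
Q = 3012.3 + 6111.5 = 9123.8 kW

9123.8 kW


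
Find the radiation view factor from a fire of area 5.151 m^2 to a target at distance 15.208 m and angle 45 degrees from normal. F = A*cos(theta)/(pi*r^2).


cos(45 deg) = 0.70711
pi*r^2 = 726.60
F = 5.151 * 0.70711 / 726.60 = 0.0050128

0.0050128


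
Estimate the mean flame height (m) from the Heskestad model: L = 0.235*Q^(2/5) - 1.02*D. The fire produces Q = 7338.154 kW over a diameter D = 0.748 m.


Q^(2/5) = 35.175
0.235 * Q^(2/5) = 8.2661
1.02 * D = 0.76296
L = 7.5032 m

7.5032 m


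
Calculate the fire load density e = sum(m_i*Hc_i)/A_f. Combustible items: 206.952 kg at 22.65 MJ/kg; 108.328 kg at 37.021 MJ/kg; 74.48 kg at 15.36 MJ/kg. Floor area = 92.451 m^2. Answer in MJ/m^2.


Total energy = 206.952*22.65 + 108.328*37.021 + 74.48*15.36
= 4687.463 + 4010.411 + 1144.013
= 9841.886 MJ
e = 9841.886 / 92.451 = 106.46 MJ/m^2

106.46 MJ/m^2


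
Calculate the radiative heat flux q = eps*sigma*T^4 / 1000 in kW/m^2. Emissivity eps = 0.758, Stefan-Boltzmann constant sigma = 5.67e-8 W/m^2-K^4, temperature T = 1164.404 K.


T^4 = 1.8383e+12
q = 0.758 * 5.67e-8 * 1.8383e+12 / 1000 = 79.007 kW/m^2

79.007 kW/m^2


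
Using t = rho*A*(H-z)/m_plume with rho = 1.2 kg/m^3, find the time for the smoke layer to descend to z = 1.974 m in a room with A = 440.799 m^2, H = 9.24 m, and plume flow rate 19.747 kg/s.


H - z = 7.266 m
t = 1.2 * 440.799 * 7.266 / 19.747 = 194.63 s

194.63 s


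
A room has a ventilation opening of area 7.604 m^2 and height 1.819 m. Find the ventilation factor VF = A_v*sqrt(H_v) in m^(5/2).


sqrt(H_v) = 1.3487
VF = 7.604 * 1.3487 = 10.256 m^(5/2)

10.256 m^(5/2)


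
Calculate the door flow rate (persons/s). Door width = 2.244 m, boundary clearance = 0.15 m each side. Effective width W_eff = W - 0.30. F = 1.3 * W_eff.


W_eff = 2.244 - 0.30 = 1.944 m
F = 1.3 * 1.944 = 2.5272 persons/s

2.5272 persons/s


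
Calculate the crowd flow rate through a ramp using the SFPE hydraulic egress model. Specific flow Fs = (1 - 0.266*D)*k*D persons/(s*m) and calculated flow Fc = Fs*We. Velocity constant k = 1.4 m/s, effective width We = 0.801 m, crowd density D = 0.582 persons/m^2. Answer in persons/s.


1 - 0.266*D = 1 - 0.266*0.582 = 0.84519
Fs = 0.84519 * 1.4 * 0.582 = 0.68866 persons/(s*m)
Fc = 0.68866 * 0.801 = 0.55162 persons/s

0.55162 persons/s


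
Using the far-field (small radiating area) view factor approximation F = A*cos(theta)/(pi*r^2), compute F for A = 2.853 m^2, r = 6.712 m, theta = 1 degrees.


cos(1 deg) = 0.99985
pi*r^2 = 141.53
F = 2.853 * 0.99985 / 141.53 = 0.020155

0.020155


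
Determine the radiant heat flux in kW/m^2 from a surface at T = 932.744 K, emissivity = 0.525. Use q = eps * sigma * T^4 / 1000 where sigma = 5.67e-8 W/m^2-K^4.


T^4 = 7.5692e+11
q = 0.525 * 5.67e-8 * 7.5692e+11 / 1000 = 22.532 kW/m^2

22.532 kW/m^2


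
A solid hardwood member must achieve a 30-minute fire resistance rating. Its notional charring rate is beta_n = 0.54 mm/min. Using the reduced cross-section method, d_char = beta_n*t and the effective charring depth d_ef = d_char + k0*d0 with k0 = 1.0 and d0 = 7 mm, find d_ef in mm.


d_char = 0.54 * 30 = 16.2 mm
d_ef = 16.2 + 1.0*7 = 23.2 mm

23.2 mm


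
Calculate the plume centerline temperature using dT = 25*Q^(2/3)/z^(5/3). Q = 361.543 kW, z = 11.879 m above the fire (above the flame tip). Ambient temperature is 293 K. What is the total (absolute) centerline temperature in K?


Q^(2/3) = 50.750
z^(5/3) = 61.844
dT = 25 * 50.750 / 61.844 = 20.515 K
T = 293 + 20.515 = 313.52 K

313.52 K


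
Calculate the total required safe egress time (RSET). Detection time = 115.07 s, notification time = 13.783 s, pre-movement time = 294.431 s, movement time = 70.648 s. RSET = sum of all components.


Total = 115.07 + 13.783 + 294.431 + 70.648 = 493.932 s

493.932 s


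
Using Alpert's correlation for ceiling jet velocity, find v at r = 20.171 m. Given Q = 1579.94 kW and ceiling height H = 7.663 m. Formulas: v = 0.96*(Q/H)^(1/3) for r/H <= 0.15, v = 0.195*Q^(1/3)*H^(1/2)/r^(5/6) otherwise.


r/H = 20.171 / 7.663 = 2.6323
r/H > 0.15, so v = 0.195*Q^(1/3)*H^(1/2)/r^(5/6)
Q^(1/3) = 11.647
H^(1/2) = 2.7682
r^(5/6) = 12.226
v = 0.195 * 11.647 * 2.7682 / 12.226 = 0.51425 m/s

0.51425 m/s


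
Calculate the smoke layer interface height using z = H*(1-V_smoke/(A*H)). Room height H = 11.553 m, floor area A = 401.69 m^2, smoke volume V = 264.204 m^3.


V/(A*H) = 0.056932
1 - 0.056932 = 0.94307
z = 11.553 * 0.94307 = 10.895 m

10.895 m


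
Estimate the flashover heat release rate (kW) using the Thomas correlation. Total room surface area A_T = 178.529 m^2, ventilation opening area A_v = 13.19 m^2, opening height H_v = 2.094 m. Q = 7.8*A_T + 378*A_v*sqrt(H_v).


7.8*A_T = 1392.5
sqrt(H_v) = 1.4471
378*A_v*sqrt(H_v) = 7214.8
Q = 1392.5 + 7214.8 = 8607.3 kW

8607.3 kW


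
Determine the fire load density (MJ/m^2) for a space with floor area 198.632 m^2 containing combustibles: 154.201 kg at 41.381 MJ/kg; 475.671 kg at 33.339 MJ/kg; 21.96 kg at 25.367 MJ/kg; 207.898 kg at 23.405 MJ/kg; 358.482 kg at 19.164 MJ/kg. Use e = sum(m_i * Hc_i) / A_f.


Total energy = 154.201*41.381 + 475.671*33.339 + 21.96*25.367 + 207.898*23.405 + 358.482*19.164
= 6380.992 + 15858.40 + 557.0593 + 4865.853 + 6869.949
= 34532.25 MJ
e = 34532.25 / 198.632 = 173.85 MJ/m^2

173.85 MJ/m^2


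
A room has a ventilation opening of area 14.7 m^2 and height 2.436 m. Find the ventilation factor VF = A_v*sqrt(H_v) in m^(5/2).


sqrt(H_v) = 1.5608
VF = 14.7 * 1.5608 = 22.943 m^(5/2)

22.943 m^(5/2)


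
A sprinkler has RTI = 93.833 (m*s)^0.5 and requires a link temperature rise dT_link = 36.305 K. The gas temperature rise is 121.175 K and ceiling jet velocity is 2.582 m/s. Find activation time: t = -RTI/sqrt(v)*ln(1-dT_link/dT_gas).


dT_link/dT_gas = 0.29961
ln(1 - 0.29961) = -0.35612
t = -93.833 / sqrt(2.582) * -0.35612 = 20.795 s

20.795 s


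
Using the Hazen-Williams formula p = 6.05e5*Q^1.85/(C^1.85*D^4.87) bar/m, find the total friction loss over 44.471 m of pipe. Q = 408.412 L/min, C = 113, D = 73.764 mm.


Q^1.85 = 67691
C^1.85 = 6283.4
D^4.87 = 1.2485e+09
p/m = 0.0052202 bar/m
p_total = 0.0052202 * 44.471 = 0.23215 bar

0.23215 bar


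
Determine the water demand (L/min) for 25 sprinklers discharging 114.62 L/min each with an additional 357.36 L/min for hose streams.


Sprinkler demand = 25 * 114.62 = 2865.5 L/min
Total = 2865.5 + 357.36 = 3222.86 L/min

3222.86 L/min


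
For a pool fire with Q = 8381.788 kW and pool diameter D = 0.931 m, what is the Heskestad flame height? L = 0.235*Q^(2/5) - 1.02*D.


Q^(2/5) = 37.097
0.235 * Q^(2/5) = 8.7177
1.02 * D = 0.94962
L = 7.7681 m

7.7681 m


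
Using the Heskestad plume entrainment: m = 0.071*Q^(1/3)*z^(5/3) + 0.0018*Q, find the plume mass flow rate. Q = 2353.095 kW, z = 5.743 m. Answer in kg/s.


Q^(1/3) = 13.301
z^(5/3) = 18.418
First term = 0.071 * 13.301 * 18.418 = 17.393
Second term = 0.0018 * 2353.095 = 4.2356
m = 21.628 kg/s

21.628 kg/s


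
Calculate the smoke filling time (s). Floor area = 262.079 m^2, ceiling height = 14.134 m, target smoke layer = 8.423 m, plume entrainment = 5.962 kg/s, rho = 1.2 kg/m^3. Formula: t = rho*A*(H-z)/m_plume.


H - z = 5.711 m
t = 1.2 * 262.079 * 5.711 / 5.962 = 301.25 s

301.25 s


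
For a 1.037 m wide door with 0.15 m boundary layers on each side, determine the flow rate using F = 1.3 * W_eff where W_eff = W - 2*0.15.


W_eff = 1.037 - 0.30 = 0.737 m
F = 1.3 * 0.737 = 0.95810 persons/s

0.95810 persons/s


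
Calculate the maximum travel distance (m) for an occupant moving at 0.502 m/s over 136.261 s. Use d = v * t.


d = 0.502 * 136.261 = 68.403 m

68.403 m


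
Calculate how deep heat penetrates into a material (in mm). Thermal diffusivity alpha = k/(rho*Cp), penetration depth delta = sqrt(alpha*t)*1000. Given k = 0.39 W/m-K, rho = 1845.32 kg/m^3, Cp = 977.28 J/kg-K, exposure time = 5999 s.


alpha = 0.39 / (1845.32 * 977.28) = 2.1626e-07 m^2/s
alpha * t = 0.0012973
delta = sqrt(0.0012973) * 1000 = 36.019 mm

36.019 mm


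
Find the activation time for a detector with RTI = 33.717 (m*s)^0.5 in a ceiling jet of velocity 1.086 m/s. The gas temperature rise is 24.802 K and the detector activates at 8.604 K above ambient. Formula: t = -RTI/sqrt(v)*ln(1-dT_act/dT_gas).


dT_act/dT_gas = 0.34691
ln(1 - 0.34691) = -0.42604
t = -33.717 / sqrt(1.086) * -0.42604 = 13.784 s

13.784 s


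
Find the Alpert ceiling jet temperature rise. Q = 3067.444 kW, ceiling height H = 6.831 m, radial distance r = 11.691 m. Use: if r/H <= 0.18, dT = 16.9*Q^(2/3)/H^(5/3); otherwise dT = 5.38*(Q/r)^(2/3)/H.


r/H = 11.691 / 6.831 = 1.7115
r/H > 0.18, so dT = 5.38*(Q/r)^(2/3)/H
Q/r = 262.38
(Q/r)^(2/3) = 40.984
dT = 5.38 * 40.984 / 6.831 = 32.279 K

32.279 K


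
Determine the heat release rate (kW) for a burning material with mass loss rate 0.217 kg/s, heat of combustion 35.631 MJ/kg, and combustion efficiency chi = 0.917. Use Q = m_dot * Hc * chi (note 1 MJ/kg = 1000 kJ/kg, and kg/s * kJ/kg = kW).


Hc = 35.631 MJ/kg = 35.631 * 1000 kJ/kg = 35631 kJ/kg
Q = 0.217 kg/s * 35631 kJ/kg * 0.917 = 7090.2 kW

7090.2 kW


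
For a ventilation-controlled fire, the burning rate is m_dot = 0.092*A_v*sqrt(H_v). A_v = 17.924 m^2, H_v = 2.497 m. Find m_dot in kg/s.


sqrt(H_v) = 1.5802
m_dot = 0.092 * 17.924 * 1.5802 = 2.6057 kg/s

2.6057 kg/s


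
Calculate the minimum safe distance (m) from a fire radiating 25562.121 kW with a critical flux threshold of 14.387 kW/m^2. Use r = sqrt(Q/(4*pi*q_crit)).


4*pi*q_crit = 180.79
Q/(4*pi*q_crit) = 141.39
r = sqrt(141.39) = 11.891 m

11.891 m


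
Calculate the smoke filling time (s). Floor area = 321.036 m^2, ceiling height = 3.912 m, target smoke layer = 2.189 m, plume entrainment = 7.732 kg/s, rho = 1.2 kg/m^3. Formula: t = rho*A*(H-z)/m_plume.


H - z = 1.723 m
t = 1.2 * 321.036 * 1.723 / 7.732 = 85.848 s

85.848 s


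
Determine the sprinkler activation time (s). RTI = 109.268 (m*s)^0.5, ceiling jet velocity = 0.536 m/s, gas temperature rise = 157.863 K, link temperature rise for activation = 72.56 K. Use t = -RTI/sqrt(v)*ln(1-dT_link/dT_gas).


dT_link/dT_gas = 0.45964
ln(1 - 0.45964) = -0.61552
t = -109.268 / sqrt(0.536) * -0.61552 = 91.865 s

91.865 s


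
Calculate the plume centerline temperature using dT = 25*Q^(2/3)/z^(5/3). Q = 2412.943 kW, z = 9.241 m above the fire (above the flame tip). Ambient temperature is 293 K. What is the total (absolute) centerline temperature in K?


Q^(2/3) = 179.90
z^(5/3) = 40.694
dT = 25 * 179.90 / 40.694 = 110.52 K
T = 293 + 110.52 = 403.52 K

403.52 K


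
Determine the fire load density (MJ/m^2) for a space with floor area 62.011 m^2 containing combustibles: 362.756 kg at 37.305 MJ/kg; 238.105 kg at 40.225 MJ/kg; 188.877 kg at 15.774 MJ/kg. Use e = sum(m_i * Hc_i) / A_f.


Total energy = 362.756*37.305 + 238.105*40.225 + 188.877*15.774
= 13532.61 + 9577.774 + 2979.346
= 26089.73 MJ
e = 26089.73 / 62.011 = 420.73 MJ/m^2

420.73 MJ/m^2


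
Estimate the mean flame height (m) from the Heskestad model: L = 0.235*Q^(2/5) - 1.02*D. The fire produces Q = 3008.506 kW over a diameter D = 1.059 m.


Q^(2/5) = 24.623
0.235 * Q^(2/5) = 5.7864
1.02 * D = 1.0802
L = 4.7062 m

4.7062 m


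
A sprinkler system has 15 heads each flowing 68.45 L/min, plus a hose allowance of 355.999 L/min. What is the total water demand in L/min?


Sprinkler demand = 15 * 68.45 = 1026.75 L/min
Total = 1026.75 + 355.999 = 1382.749 L/min

1382.749 L/min


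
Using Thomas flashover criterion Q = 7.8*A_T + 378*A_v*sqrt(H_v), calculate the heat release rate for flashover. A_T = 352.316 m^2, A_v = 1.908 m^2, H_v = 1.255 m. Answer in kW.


7.8*A_T = 2748.1
sqrt(H_v) = 1.1203
378*A_v*sqrt(H_v) = 807.96
Q = 2748.1 + 807.96 = 3556.0 kW

3556.0 kW


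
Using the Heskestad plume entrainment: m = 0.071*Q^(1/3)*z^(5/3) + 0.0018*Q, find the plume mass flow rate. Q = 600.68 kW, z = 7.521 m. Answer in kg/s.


Q^(1/3) = 8.4375
z^(5/3) = 28.871
First term = 0.071 * 8.4375 * 28.871 = 17.295
Second term = 0.0018 * 600.68 = 1.0812
m = 18.377 kg/s

18.377 kg/s


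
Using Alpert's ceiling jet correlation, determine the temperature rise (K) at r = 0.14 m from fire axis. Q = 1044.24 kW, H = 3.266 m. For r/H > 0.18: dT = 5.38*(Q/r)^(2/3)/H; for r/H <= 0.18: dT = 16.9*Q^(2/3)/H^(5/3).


r/H = 0.14 / 3.266 = 0.042866
r/H <= 0.18, so dT = 16.9*Q^(2/3)/H^(5/3)
Q^(2/3) = 102.93
H^(5/3) = 7.1894
dT = 16.9 * 102.93 / 7.1894 = 241.95 K

241.95 K


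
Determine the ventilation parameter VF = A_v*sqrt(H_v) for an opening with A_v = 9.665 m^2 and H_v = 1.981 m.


sqrt(H_v) = 1.4075
VF = 9.665 * 1.4075 = 13.603 m^(5/2)

13.603 m^(5/2)


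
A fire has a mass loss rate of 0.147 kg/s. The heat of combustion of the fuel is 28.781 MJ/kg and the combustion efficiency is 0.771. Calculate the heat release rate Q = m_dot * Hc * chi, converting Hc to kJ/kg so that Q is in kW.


Hc = 28.781 MJ/kg = 28.781 * 1000 kJ/kg = 28781 kJ/kg
Q = 0.147 kg/s * 28781 kJ/kg * 0.771 = 3262.0 kW

3262.0 kW


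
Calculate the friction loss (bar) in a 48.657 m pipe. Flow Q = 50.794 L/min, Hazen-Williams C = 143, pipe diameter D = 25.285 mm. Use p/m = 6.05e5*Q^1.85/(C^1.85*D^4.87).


Q^1.85 = 1431.4
C^1.85 = 9713.4
D^4.87 = 6791139
p/m = 0.013128 bar/m
p_total = 0.013128 * 48.657 = 0.63876 bar

0.63876 bar


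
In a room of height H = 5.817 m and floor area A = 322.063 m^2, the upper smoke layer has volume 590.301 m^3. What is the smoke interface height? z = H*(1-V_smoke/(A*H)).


V/(A*H) = 0.31509
1 - 0.31509 = 0.68491
z = 5.817 * 0.68491 = 3.9841 m

3.9841 m


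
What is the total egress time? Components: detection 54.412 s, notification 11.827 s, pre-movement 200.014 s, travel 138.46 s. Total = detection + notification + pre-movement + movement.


Total = 54.412 + 11.827 + 200.014 + 138.46 = 404.713 s

404.713 s


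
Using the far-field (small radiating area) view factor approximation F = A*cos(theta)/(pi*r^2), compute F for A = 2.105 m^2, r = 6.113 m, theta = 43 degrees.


cos(43 deg) = 0.73135
pi*r^2 = 117.40
F = 2.105 * 0.73135 / 117.40 = 0.013114

0.013114


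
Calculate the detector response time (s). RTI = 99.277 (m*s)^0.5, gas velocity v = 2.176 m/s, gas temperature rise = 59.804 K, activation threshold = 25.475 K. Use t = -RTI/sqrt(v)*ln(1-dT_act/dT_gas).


dT_act/dT_gas = 0.42597
ln(1 - 0.42597) = -0.55508
t = -99.277 / sqrt(2.176) * -0.55508 = 37.357 s

37.357 s


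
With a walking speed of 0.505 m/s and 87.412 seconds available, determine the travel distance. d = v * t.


d = 0.505 * 87.412 = 44.143 m

44.143 m


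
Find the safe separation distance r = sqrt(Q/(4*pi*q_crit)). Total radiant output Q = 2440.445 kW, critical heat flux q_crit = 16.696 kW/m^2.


4*pi*q_crit = 209.81
Q/(4*pi*q_crit) = 11.632
r = sqrt(11.632) = 3.4105 m

3.4105 m


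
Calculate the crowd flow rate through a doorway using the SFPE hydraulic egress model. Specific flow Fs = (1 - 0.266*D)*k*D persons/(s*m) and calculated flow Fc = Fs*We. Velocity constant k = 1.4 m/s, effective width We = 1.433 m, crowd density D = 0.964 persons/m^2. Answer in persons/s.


1 - 0.266*D = 1 - 0.266*0.964 = 0.74358
Fs = 0.74358 * 1.4 * 0.964 = 1.0035 persons/(s*m)
Fc = 1.0035 * 1.433 = 1.4381 persons/s

1.4381 persons/s


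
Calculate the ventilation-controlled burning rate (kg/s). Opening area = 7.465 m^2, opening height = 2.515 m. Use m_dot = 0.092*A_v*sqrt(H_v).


sqrt(H_v) = 1.5859
m_dot = 0.092 * 7.465 * 1.5859 = 1.0891 kg/s

1.0891 kg/s


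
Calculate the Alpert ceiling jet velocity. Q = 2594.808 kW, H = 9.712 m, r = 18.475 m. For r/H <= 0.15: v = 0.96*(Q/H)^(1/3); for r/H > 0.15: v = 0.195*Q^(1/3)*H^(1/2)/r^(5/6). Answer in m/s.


r/H = 18.475 / 9.712 = 1.9023
r/H > 0.15, so v = 0.195*Q^(1/3)*H^(1/2)/r^(5/6)
Q^(1/3) = 13.742
H^(1/2) = 3.1164
r^(5/6) = 11.363
v = 0.195 * 13.742 * 3.1164 / 11.363 = 0.73491 m/s

0.73491 m/s


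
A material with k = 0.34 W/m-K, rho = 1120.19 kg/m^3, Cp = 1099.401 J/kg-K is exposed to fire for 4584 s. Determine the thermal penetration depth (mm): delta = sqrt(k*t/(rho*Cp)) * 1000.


alpha = 0.34 / (1120.19 * 1099.401) = 2.7608e-07 m^2/s
alpha * t = 0.0012655
delta = sqrt(0.0012655) * 1000 = 35.574 mm

35.574 mm


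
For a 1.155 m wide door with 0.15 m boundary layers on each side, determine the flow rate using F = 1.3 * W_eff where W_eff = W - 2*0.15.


W_eff = 1.155 - 0.30 = 0.855 m
F = 1.3 * 0.855 = 1.1115 persons/s

1.1115 persons/s


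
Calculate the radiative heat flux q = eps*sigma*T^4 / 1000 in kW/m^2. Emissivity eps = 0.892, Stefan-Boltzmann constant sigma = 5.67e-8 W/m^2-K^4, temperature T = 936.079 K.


T^4 = 7.6780e+11
q = 0.892 * 5.67e-8 * 7.6780e+11 / 1000 = 38.833 kW/m^2

38.833 kW/m^2


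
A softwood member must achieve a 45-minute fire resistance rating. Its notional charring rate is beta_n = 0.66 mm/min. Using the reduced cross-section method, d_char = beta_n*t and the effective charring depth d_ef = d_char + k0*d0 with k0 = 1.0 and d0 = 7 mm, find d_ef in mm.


d_char = 0.66 * 45 = 29.7 mm
d_ef = 29.7 + 1.0*7 = 36.7 mm

36.7 mm


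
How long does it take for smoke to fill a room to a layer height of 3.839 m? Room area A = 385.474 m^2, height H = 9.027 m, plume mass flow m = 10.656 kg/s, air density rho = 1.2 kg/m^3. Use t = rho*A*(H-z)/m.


H - z = 5.188 m
t = 1.2 * 385.474 * 5.188 / 10.656 = 225.21 s

225.21 s


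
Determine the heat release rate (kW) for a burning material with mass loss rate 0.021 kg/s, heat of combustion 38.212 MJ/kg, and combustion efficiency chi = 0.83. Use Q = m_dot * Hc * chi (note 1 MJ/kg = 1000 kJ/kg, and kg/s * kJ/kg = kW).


Hc = 38.212 MJ/kg = 38.212 * 1000 kJ/kg = 38212 kJ/kg
Q = 0.021 kg/s * 38212 kJ/kg * 0.83 = 666.04 kW

666.04 kW


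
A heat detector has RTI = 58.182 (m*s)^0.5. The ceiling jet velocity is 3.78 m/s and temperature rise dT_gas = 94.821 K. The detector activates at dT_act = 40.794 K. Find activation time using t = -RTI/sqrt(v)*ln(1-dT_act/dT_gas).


dT_act/dT_gas = 0.43022
ln(1 - 0.43022) = -0.56251
t = -58.182 / sqrt(3.78) * -0.56251 = 16.833 s

16.833 s


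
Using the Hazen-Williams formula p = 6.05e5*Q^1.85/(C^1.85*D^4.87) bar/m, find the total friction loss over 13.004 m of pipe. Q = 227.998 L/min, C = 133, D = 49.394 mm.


Q^1.85 = 23024
C^1.85 = 8494.3
D^4.87 = 1.7709e+08
p/m = 0.0092600 bar/m
p_total = 0.0092600 * 13.004 = 0.12042 bar

0.12042 bar


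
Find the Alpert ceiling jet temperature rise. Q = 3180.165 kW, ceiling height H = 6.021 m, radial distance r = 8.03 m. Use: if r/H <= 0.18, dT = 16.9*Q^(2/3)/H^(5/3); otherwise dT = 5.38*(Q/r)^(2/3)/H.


r/H = 8.03 / 6.021 = 1.3337
r/H > 0.18, so dT = 5.38*(Q/r)^(2/3)/H
Q/r = 396.04
(Q/r)^(2/3) = 53.929
dT = 5.38 * 53.929 / 6.021 = 48.188 K

48.188 K


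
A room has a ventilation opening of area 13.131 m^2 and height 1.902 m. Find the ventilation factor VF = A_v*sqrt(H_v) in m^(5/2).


sqrt(H_v) = 1.3791
VF = 13.131 * 1.3791 = 18.109 m^(5/2)

18.109 m^(5/2)


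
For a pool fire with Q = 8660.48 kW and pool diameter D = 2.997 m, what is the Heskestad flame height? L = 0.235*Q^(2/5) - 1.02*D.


Q^(2/5) = 37.585
0.235 * Q^(2/5) = 8.8325
1.02 * D = 3.0569
L = 5.7756 m

5.7756 m


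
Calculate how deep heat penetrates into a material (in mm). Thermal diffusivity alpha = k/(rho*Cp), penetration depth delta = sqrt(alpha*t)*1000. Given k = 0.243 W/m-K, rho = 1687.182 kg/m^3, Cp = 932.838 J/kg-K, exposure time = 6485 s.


alpha = 0.243 / (1687.182 * 932.838) = 1.5440e-07 m^2/s
alpha * t = 0.0010013
delta = sqrt(0.0010013) * 1000 = 31.643 mm

31.643 mm


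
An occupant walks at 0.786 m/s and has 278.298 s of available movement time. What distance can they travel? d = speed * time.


d = 0.786 * 278.298 = 218.74 m

218.74 m


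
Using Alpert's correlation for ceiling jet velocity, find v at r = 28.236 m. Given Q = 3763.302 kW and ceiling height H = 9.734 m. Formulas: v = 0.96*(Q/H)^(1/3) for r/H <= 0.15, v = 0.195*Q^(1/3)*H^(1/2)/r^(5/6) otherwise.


r/H = 28.236 / 9.734 = 2.9008
r/H > 0.15, so v = 0.195*Q^(1/3)*H^(1/2)/r^(5/6)
Q^(1/3) = 15.555
H^(1/2) = 3.1199
r^(5/6) = 16.181
v = 0.195 * 15.555 * 3.1199 / 16.181 = 0.58484 m/s

0.58484 m/s


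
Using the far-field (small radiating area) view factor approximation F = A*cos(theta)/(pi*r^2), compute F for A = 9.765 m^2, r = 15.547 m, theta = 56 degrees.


cos(56 deg) = 0.55919
pi*r^2 = 759.35
F = 9.765 * 0.55919 / 759.35 = 0.0071910

0.0071910


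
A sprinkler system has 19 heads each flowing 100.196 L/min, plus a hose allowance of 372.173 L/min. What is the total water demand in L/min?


Sprinkler demand = 19 * 100.196 = 1903.724 L/min
Total = 1903.724 + 372.173 = 2275.897 L/min

2275.897 L/min


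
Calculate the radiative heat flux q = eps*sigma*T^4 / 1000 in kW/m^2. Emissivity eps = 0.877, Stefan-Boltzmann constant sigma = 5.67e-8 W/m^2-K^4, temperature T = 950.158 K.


T^4 = 8.1505e+11
q = 0.877 * 5.67e-8 * 8.1505e+11 / 1000 = 40.529 kW/m^2

40.529 kW/m^2


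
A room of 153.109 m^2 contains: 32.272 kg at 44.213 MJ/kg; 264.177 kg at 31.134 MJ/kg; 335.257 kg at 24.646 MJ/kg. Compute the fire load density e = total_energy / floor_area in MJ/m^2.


Total energy = 32.272*44.213 + 264.177*31.134 + 335.257*24.646
= 1426.842 + 8224.887 + 8262.744
= 17914.47 MJ
e = 17914.47 / 153.109 = 117.00 MJ/m^2

117.00 MJ/m^2


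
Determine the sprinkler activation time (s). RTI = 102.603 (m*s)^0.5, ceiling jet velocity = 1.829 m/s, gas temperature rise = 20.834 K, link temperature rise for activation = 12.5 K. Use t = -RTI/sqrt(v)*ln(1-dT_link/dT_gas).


dT_link/dT_gas = 0.59998
ln(1 - 0.59998) = -0.91624
t = -102.603 / sqrt(1.829) * -0.91624 = 69.513 s

69.513 s


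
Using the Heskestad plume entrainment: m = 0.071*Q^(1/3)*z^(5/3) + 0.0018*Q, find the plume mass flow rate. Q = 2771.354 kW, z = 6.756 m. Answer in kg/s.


Q^(1/3) = 14.046
z^(5/3) = 24.144
First term = 0.071 * 14.046 * 24.144 = 24.079
Second term = 0.0018 * 2771.354 = 4.9884
m = 29.067 kg/s

29.067 kg/s


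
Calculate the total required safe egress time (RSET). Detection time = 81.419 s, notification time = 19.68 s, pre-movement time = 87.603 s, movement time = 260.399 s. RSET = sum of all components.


Total = 81.419 + 19.68 + 87.603 + 260.399 = 449.101 s

449.101 s


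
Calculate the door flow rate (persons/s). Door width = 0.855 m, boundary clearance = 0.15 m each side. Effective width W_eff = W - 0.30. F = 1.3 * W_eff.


W_eff = 0.855 - 0.30 = 0.555 m
F = 1.3 * 0.555 = 0.72150 persons/s

0.72150 persons/s


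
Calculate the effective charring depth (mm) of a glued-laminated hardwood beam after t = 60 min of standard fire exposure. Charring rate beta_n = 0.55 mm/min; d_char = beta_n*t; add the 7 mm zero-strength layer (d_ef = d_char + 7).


d_char = 0.55 * 60 = 33 mm
d_ef = 33 + 1.0*7 = 40 mm

40 mm


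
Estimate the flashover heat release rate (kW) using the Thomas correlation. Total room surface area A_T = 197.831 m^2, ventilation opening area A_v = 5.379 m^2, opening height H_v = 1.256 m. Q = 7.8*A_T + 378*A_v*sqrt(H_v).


7.8*A_T = 1543.1
sqrt(H_v) = 1.1207
378*A_v*sqrt(H_v) = 2278.7
Q = 1543.1 + 2278.7 = 3821.8 kW

3821.8 kW


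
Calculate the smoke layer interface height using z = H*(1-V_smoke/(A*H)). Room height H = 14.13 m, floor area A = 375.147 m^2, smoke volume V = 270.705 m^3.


V/(A*H) = 0.051068
1 - 0.051068 = 0.94893
z = 14.13 * 0.94893 = 13.408 m

13.408 m


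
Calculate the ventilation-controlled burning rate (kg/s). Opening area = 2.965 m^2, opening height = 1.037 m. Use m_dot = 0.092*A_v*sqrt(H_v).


sqrt(H_v) = 1.0183
m_dot = 0.092 * 2.965 * 1.0183 = 0.27778 kg/s

0.27778 kg/s


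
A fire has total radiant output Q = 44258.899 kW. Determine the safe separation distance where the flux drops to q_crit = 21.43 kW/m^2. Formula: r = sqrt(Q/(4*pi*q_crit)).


4*pi*q_crit = 269.30
Q/(4*pi*q_crit) = 164.35
r = sqrt(164.35) = 12.820 m

12.820 m


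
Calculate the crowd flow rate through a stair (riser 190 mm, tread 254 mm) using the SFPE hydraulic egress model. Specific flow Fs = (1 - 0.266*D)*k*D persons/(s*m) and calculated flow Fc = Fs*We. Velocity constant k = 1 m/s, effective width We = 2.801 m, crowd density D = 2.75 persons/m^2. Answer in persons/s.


1 - 0.266*D = 1 - 0.266*2.75 = 0.26850
Fs = 0.26850 * 1 * 2.75 = 0.73837 persons/(s*m)
Fc = 0.73837 * 2.801 = 2.0682 persons/s

2.0682 persons/s


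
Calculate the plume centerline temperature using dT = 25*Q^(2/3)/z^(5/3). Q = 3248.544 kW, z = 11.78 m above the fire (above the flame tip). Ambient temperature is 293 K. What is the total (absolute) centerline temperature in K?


Q^(2/3) = 219.34
z^(5/3) = 60.988
dT = 25 * 219.34 / 60.988 = 89.913 K
T = 293 + 89.913 = 382.91 K

382.91 K


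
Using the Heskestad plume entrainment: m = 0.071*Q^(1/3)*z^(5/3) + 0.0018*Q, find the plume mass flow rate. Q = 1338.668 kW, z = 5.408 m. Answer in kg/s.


Q^(1/3) = 11.021
z^(5/3) = 16.662
First term = 0.071 * 11.021 * 16.662 = 13.038
Second term = 0.0018 * 1338.668 = 2.4096
m = 15.448 kg/s

15.448 kg/s


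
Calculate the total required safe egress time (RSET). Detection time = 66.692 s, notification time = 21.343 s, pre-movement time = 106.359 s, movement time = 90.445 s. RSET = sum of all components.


Total = 66.692 + 21.343 + 106.359 + 90.445 = 284.839 s

284.839 s


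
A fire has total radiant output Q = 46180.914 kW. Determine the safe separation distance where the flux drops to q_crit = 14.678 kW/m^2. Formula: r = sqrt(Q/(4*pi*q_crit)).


4*pi*q_crit = 184.45
Q/(4*pi*q_crit) = 250.37
r = sqrt(250.37) = 15.823 m

15.823 m


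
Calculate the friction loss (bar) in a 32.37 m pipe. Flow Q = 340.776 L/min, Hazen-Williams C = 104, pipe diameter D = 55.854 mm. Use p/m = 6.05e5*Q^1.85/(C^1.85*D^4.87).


Q^1.85 = 48425
C^1.85 = 5389.0
D^4.87 = 3.2222e+08
p/m = 0.016872 bar/m
p_total = 0.016872 * 32.37 = 0.54613 bar

0.54613 bar


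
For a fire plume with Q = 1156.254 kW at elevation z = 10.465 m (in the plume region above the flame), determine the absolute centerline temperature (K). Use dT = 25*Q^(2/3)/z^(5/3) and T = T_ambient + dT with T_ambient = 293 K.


Q^(2/3) = 110.16
z^(5/3) = 50.069
dT = 25 * 110.16 / 50.069 = 55.006 K
T = 293 + 55.006 = 348.01 K

348.01 K


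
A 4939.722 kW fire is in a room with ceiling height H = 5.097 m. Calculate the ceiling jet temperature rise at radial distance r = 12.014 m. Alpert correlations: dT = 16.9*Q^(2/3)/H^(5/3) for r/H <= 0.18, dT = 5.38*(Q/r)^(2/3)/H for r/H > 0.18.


r/H = 12.014 / 5.097 = 2.3571
r/H > 0.18, so dT = 5.38*(Q/r)^(2/3)/H
Q/r = 411.16
(Q/r)^(2/3) = 55.294
dT = 5.38 * 55.294 / 5.097 = 58.364 K

58.364 K
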